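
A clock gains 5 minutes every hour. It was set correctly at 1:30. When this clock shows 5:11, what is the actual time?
For every 60 true minutes, the faulty clock advances 65 minutes, so 1 faulty-clock minute corresponds to 60/65 true minutes.
From 1:30 to 5:11 on the faulty dial is 221 minutes.
True elapsed: 221 x 60/65 = 204 minutes = 3 hours and 24 minutes.
True time: 1:30 + 3 hours and 24 minutes = 4:54.

Final answer: 4:54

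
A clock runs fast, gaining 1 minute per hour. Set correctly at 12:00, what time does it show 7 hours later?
For every 60 true minutes, the faulty clock advances 60 + 1 = 61 minutes.
True elapsed: 7 hours = 420 minutes.
Faulty clock advances: 420 x 61/60 = 427 minutes (drift: 7 minutes ahead).
Shown time: 12:00 + 427 minutes = 7:07.

Final answer: 7:07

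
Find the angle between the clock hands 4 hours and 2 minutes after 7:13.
First find the time 4 hours and 2 minutes after 7:13.
Total minutes: 7 x 60 + 13 + 4 x 60 + 2 = 675.
675 mod 720 = 675 minutes = 11:15.
Now compute the angle at 11:15:
Hour hand: 11 x 30 + 15 x 0.5 = 337.5 degrees
Minute hand: 15 x 6 = 90 degrees
Difference: |337.5 - 90| = 247.5 degrees
Smaller angle: 360 - 247.5 = 112.5 degrees

Final answer: 112.5 degrees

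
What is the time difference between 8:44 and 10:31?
From 8:44 to 10:31:
(10 x 60 + 31) - (8 x 60 + 44) = 631 - 524 = 107 minutes
= 1 hour and 47 minutes

Final answer: 1 hour and 47 minutes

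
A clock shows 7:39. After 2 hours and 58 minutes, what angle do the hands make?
First find the time 2 hours and 58 minutes after 7:39.
Total minutes: 7 x 60 + 39 + 2 x 60 + 58 = 637.
637 mod 720 = 637 minutes = 10:37.
Now compute the angle at 10:37:
Hour hand: 10 x 30 + 37 x 0.5 = 318.5 degrees
Minute hand: 37 x 6 = 222 degrees
Difference: |318.5 - 222| = 96.5 degrees
The angle is 96.5 degrees

Final answer: 96.5 degrees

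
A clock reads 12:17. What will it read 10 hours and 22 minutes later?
Starting time: 12:17
Adding 22 minutes to 17 minutes: 17 + 22 = 39 minutes
Adding 10 hours: 12 + 10 = 22 - 12 = 10
Final time: 10:39

Final answer: 10:39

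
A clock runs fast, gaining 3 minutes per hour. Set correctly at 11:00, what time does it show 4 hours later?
For every 60 true minutes, the faulty clock advances 60 + 3 = 63 minutes.
True elapsed: 4 hours = 240 minutes.
Faulty clock advances: 240 x 63/60 = 252 minutes (drift: 12 minutes ahead).
Shown time: 11:00 + 252 minutes = 3:12.

Final answer: 3:12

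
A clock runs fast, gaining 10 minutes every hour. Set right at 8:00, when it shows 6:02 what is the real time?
For every 60 true minutes, the faulty clock advances 70 minutes, so 1 faulty-clock minute corresponds to 60/70 true minutes.
From 8:00 to 6:02 on the faulty dial is 602 minutes.
True elapsed: 602 x 60/70 = 516 minutes = 8 hours and 36 minutes.
True time: 8:00 + 8 hours and 36 minutes = 4:36.

Final answer: 4:36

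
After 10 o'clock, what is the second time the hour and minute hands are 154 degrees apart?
At t minutes past 10:00, the hour hand is at 30 x 10 + 0.5t degrees and the minute hand is at 6t degrees.
The smaller angle between them is 154 degrees when |30H - 5.5t| = 154 or |30H - 5.5t| = 206.
With H = 10, solve 30 x 10 - 5.5t = +/- target for each target:
  t = (30 x 10 - 154) / 5.5 = 26.55
  t = (30 x 10 + 154) / 5.5 = 82.55 (outside (0, 60))
  t = (30 x 10 - 206) / 5.5 = 17.09
  t = (30 x 10 + 206) / 5.5 = 92 (outside (0, 60))
Valid solutions in (0, 60): {17.09, 26.55} minutes.
The second occurrence is t = 26.55 minutes.
The hands form a 154-degree angle at 26.55 minutes past 10:00.

Final answer: 26.55 minutes past 10:00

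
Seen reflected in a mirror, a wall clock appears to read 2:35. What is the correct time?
Reflection across the vertical (12-6) axis maps a hand at angle A degrees to (360 - A) degrees, which sends a reading of T minutes past 12:00 to (720 - T) minutes past 12:00.
Mirror reads 2:35 = 155 minutes past 12:00.
Actual time: (720 - 155) mod 720 = 565 minutes = 9:25.

Final answer: 9:25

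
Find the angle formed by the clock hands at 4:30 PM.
Hour hand position: 4 x 30 + 30 x 0.5 = 135 degrees
Minute hand position: 30 x 6 = 180 degrees
Difference: |135 - 180| = 45 degrees
The angle between the hands is 45 degrees

Final answer: 45 degrees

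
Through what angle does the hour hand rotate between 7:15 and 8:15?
The hour hand moves 0.5 degrees per minute.
Time elapsed: 8:15 - 7:15 = 60 minutes
Angular displacement: 60 x 0.5 = 30 degrees

Final answer: 30 degrees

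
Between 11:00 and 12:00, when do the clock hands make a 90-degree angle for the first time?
At t minutes past 11:00, the hour hand is at 30 x 11 + 0.5t degrees and the minute hand is at 6t degrees.
The smaller angle between them is 90 degrees when |30H - 5.5t| = 90 or |30H - 5.5t| = 270.
With H = 11, solve 30 x 11 - 5.5t = +/- target for each target:
  t = (30 x 11 - 90) / 5.5 = 43.64
  t = (30 x 11 + 90) / 5.5 = 76.36 (outside (0, 60))
  t = (30 x 11 - 270) / 5.5 = 10.91
  t = (30 x 11 + 270) / 5.5 = 109.09 (outside (0, 60))
Valid solutions in (0, 60): {10.91, 43.64} minutes.
The first occurrence is t = 10.91 minutes.
The hands form a 90-degree angle at 10.91 minutes past 11:00.

Final answer: 10.91 minutes past 11:00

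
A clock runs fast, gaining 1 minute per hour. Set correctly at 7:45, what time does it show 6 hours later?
For every 60 true minutes, the faulty clock advances 60 + 1 = 61 minutes.
True elapsed: 6 hours = 360 minutes.
Faulty clock advances: 360 x 61/60 = 366 minutes (drift: 6 minutes ahead).
Shown time: 7:45 + 366 minutes = 1:51.

Final answer: 1:51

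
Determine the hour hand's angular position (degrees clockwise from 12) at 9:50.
The hour hand moves 30 degrees per hour and 0.5 degrees per minute.
At 9:50: (9) x 30 + 50 x 0.5 = 270 + 25 = 295 degrees

Final answer: 295 degrees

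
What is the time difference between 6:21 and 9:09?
From 6:21 to 9:09:
(9 x 60 + 9) - (6 x 60 + 21) = 549 - 381 = 168 minutes
= 2 hours and 48 minutes

Final answer: 2 hours and 48 minutes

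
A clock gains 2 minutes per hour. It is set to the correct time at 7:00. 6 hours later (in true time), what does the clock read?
For every 60 true minutes, the faulty clock advances 60 + 2 = 62 minutes.
True elapsed: 6 hours = 360 minutes.
Faulty clock advances: 360 x 62/60 = 372 minutes (drift: 12 minutes ahead).
Shown time: 7:00 + 372 minutes = 1:12.

Final answer: 1:12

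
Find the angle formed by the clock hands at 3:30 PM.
Hour hand position: 3 x 30 + 30 x 0.5 = 105 degrees
Minute hand position: 30 x 6 = 180 degrees
Difference: |105 - 180| = 75 degrees
The angle between the hands is 75 degrees

Final answer: 75 degrees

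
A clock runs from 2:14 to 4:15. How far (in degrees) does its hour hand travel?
The hour hand moves 0.5 degrees per minute.
Time elapsed: 4:15 - 2:14 = 121 minutes
Angular displacement: 121 x 0.5 = 60.5 degrees

Final answer: 60.5 degrees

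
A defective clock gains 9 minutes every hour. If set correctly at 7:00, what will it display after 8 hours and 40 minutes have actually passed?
For every 60 true minutes, the faulty clock advances 60 + 9 = 69 minutes.
True elapsed: 8 hours and 40 minutes = 520 minutes.
Faulty clock advances: 520 x 69/60 = 598 minutes (drift: 78 minutes ahead).
Shown time: 7:00 + 598 minutes = 4:58.

Final answer: 4:58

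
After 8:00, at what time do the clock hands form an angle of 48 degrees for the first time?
At t minutes past 8:00, the hour hand is at 30 x 8 + 0.5t degrees and the minute hand is at 6t degrees.
The smaller angle between them is 48 degrees when |30H - 5.5t| = 48 or |30H - 5.5t| = 312.
With H = 8, solve 30 x 8 - 5.5t = +/- target for each target:
  t = (30 x 8 - 48) / 5.5 = 34.91
  t = (30 x 8 + 48) / 5.5 = 52.36
  t = (30 x 8 - 312) / 5.5 = -13.09 (outside (0, 60))
  t = (30 x 8 + 312) / 5.5 = 100.36 (outside (0, 60))
Valid solutions in (0, 60): {34.91, 52.36} minutes.
The first occurrence is t = 34.91 minutes.
The hands form a 48-degree angle at 34.91 minutes past 8:00.

Final answer: 34.91 minutes past 8:00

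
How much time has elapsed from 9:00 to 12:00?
From 9:00 to 12:00:
(12 x 60 + 0) - (9 x 60 + 0) = 720 - 540 = 180 minutes
= 3 hours

Final answer: 3 hours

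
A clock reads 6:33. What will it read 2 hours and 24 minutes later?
Starting time: 6:33
Adding 24 minutes to 33 minutes: 33 + 24 = 57 minutes
Adding 2 hours: 6 + 2 = 8
Final time: 8:57

Final answer: 8:57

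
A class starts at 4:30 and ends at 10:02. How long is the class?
From 4:30 to 10:02:
(10 x 60 + 2) - (4 x 60 + 30) = 602 - 270 = 332 minutes
= 5 hours and 32 minutes

Final answer: 5 hours and 32 minutes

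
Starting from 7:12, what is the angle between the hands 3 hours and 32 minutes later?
First find the time 3 hours and 32 minutes after 7:12.
Total minutes: 7 x 60 + 12 + 3 x 60 + 32 = 644.
644 mod 720 = 644 minutes = 10:44.
Now compute the angle at 10:44:
Hour hand: 10 x 30 + 44 x 0.5 = 322 degrees
Minute hand: 44 x 6 = 264 degrees
Difference: |322 - 264| = 58 degrees
The angle is 58 degrees

Final answer: 58 degrees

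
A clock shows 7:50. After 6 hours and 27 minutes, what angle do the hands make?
First find the time 6 hours and 27 minutes after 7:50.
Total minutes: 7 x 60 + 50 + 6 x 60 + 27 = 857.
857 mod 720 = 137 minutes = 2:17.
Now compute the angle at 2:17:
Hour hand: 2 x 30 + 17 x 0.5 = 68.5 degrees
Minute hand: 17 x 6 = 102 degrees
Difference: |68.5 - 102| = 33.5 degrees
The angle is 33.5 degrees

Final answer: 33.5 degrees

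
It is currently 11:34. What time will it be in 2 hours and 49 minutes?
Starting time: 11:34
Adding 49 minutes to 34 minutes: 34 + 49 = 83 minutes = 1 hour and 23 minutes
Adding 2 hours: 11 + 2 + 1 (carry) = 14 - 12 = 2
Final time: 2:23

Final answer: 2:23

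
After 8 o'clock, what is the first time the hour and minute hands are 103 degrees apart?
At t minutes past 8:00, the hour hand is at 30 x 8 + 0.5t degrees and the minute hand is at 6t degrees.
The smaller angle between them is 103 degrees when |30H - 5.5t| = 103 or |30H - 5.5t| = 257.
With H = 8, solve 30 x 8 - 5.5t = +/- target for each target:
  t = (30 x 8 - 103) / 5.5 = 24.91
  t = (30 x 8 + 103) / 5.5 = 62.36 (outside (0, 60))
  t = (30 x 8 - 257) / 5.5 = -3.09 (outside (0, 60))
  t = (30 x 8 + 257) / 5.5 = 90.36 (outside (0, 60))
Valid solutions in (0, 60): {24.91} minutes.
The first occurrence is t = 24.91 minutes.
The hands form a 103-degree angle at 24.91 minutes past 8:00.

Final answer: 24.91 minutes past 8:00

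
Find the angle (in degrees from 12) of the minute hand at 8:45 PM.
The minute hand moves 6 degrees per minute.
At 8:45: 45 x 6 = 270 degrees

Final answer: 270 degrees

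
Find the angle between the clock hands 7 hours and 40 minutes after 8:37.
First find the time 7 hours and 40 minutes after 8:37.
Total minutes: 8 x 60 + 37 + 7 x 60 + 40 = 977.
977 mod 720 = 257 minutes = 4:17.
Now compute the angle at 4:17:
Hour hand: 4 x 30 + 17 x 0.5 = 128.5 degrees
Minute hand: 17 x 6 = 102 degrees
Difference: |128.5 - 102| = 26.5 degrees
The angle is 26.5 degrees

Final answer: 26.5 degrees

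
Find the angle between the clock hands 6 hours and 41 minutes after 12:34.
First find the time 6 hours and 41 minutes after 12:34.
Total minutes: 12 x 60 + 34 + 6 x 60 + 41 = 1155.
1155 mod 720 = 435 minutes = 7:15.
Now compute the angle at 7:15:
Hour hand: 7 x 30 + 15 x 0.5 = 217.5 degrees
Minute hand: 15 x 6 = 90 degrees
Difference: |217.5 - 90| = 127.5 degrees
The angle is 127.5 degrees

Final answer: 127.5 degrees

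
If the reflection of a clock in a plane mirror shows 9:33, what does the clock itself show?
Reflection across the vertical (12-6) axis maps a hand at angle A degrees to (360 - A) degrees, which sends a reading of T minutes past 12:00 to (720 - T) minutes past 12:00.
Mirror reads 9:33 = 573 minutes past 12:00.
Actual time: (720 - 573) mod 720 = 147 minutes = 2:27.

Final answer: 2:27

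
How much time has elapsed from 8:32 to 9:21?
From 8:32 to 9:21:
(9 x 60 + 21) - (8 x 60 + 32) = 561 - 512 = 49 minutes
= 49 minutes

Final answer: 49 minutes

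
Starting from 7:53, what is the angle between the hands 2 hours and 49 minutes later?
First find the time 2 hours and 49 minutes after 7:53.
Total minutes: 7 x 60 + 53 + 2 x 60 + 49 = 642.
642 mod 720 = 642 minutes = 10:42.
Now compute the angle at 10:42:
Hour hand: 10 x 30 + 42 x 0.5 = 321 degrees
Minute hand: 42 x 6 = 252 degrees
Difference: |321 - 252| = 69 degrees
The angle is 69 degrees

Final answer: 69 degrees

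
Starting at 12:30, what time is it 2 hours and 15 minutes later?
Starting time: 12:30
Adding 15 minutes to 30 minutes: 30 + 15 = 45 minutes
Adding 2 hours: 12 + 2 = 14 - 12 = 2
Final time: 2:45

Final answer: 2:45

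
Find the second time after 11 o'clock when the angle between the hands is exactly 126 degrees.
At t minutes past 11:00, the hour hand is at 30 x 11 + 0.5t degrees and the minute hand is at 6t degrees.
The smaller angle between them is 126 degrees when |30H - 5.5t| = 126 or |30H - 5.5t| = 234.
With H = 11, solve 30 x 11 - 5.5t = +/- target for each target:
  t = (30 x 11 - 126) / 5.5 = 37.09
  t = (30 x 11 + 126) / 5.5 = 82.91 (outside (0, 60))
  t = (30 x 11 - 234) / 5.5 = 17.45
  t = (30 x 11 + 234) / 5.5 = 102.55 (outside (0, 60))
Valid solutions in (0, 60): {17.45, 37.09} minutes.
The second occurrence is t = 37.09 minutes.
The hands form a 126-degree angle at 37.09 minutes past 11:00.

Final answer: 37.09 minutes past 11:00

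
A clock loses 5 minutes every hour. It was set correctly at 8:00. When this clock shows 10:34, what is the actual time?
For every 60 true minutes, the faulty clock advances 55 minutes, so 1 faulty-clock minute corresponds to 60/55 true minutes.
From 8:00 to 10:34 on the faulty dial is 154 minutes.
True elapsed: 154 x 60/55 = 168 minutes = 2 hours and 48 minutes.
True time: 8:00 + 2 hours and 48 minutes = 10:48.

Final answer: 10:48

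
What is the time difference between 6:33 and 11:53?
From 6:33 to 11:53:
(11 x 60 + 53) - (6 x 60 + 33) = 713 - 393 = 320 minutes
= 5 hours and 20 minutes

Final answer: 5 hours and 20 minutes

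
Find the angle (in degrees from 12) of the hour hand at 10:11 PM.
The hour hand moves 30 degrees per hour and 0.5 degrees per minute.
At 10:11: (10) x 30 + 11 x 0.5 = 300 + 5.5 = 305.5 degrees

Final answer: 305.5 degrees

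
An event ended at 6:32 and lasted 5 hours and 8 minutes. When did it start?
Starting time: 6:32 = 392 total minutes past 12:00
Subtracting: 5 hours and 8 minutes = 308 minutes
392 - 308 = 84 minutes
= 1 hour and 24 minutes past 12:00 = 1:24

Final answer: 1:24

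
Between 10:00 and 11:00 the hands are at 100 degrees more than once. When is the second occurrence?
At t minutes past 10:00, the hour hand is at 30 x 10 + 0.5t degrees and the minute hand is at 6t degrees.
The smaller angle between them is 100 degrees when |30H - 5.5t| = 100 or |30H - 5.5t| = 260.
With H = 10, solve 30 x 10 - 5.5t = +/- target for each target:
  t = (30 x 10 - 100) / 5.5 = 36.36
  t = (30 x 10 + 100) / 5.5 = 72.73 (outside (0, 60))
  t = (30 x 10 - 260) / 5.5 = 7.27
  t = (30 x 10 + 260) / 5.5 = 101.82 (outside (0, 60))
Valid solutions in (0, 60): {7.27, 36.36} minutes.
The second occurrence is t = 36.36 minutes.
The hands form a 100-degree angle at 36.36 minutes past 10:00.

Final answer: 36.36 minutes past 10:00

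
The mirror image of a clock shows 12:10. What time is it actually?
Reflection across the vertical (12-6) axis maps a hand at angle A degrees to (360 - A) degrees, which sends a reading of T minutes past 12:00 to (720 - T) minutes past 12:00.
Mirror reads 12:10 = 10 minutes past 12:00.
Actual time: (720 - 10) mod 720 = 710 minutes = 11:50.

Final answer: 11:50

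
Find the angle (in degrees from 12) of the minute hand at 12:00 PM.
The minute hand moves 6 degrees per minute.
At 12:00: 0 x 6 = 0 degrees

Final answer: 0 degrees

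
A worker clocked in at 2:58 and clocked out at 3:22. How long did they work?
From 2:58 to 3:22:
(3 x 60 + 22) - (2 x 60 + 58) = 202 - 178 = 24 minutes
= 24 minutes

Final answer: 24 minutes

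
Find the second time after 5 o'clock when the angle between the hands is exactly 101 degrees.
At t minutes past 5:00, the hour hand is at 30 x 5 + 0.5t degrees and the minute hand is at 6t degrees.
The smaller angle between them is 101 degrees when |30H - 5.5t| = 101 or |30H - 5.5t| = 259.
With H = 5, solve 30 x 5 - 5.5t = +/- target for each target:
  t = (30 x 5 - 101) / 5.5 = 8.91
  t = (30 x 5 + 101) / 5.5 = 45.64
  t = (30 x 5 - 259) / 5.5 = -19.82 (outside (0, 60))
  t = (30 x 5 + 259) / 5.5 = 74.36 (outside (0, 60))
Valid solutions in (0, 60): {8.91, 45.64} minutes.
The second occurrence is t = 45.64 minutes.
The hands form a 101-degree angle at 45.64 minutes past 5:00.

Final answer: 45.64 minutes past 5:00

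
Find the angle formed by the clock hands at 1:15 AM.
Hour hand position: 1 x 30 + 15 x 0.5 = 37.5 degrees
Minute hand position: 15 x 6 = 90 degrees
Difference: |37.5 - 90| = 52.5 degrees
The angle between the hands is 52.5 degrees

Final answer: 52.5 degrees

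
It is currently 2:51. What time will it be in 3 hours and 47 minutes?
Starting time: 2:51
Adding 47 minutes to 51 minutes: 51 + 47 = 98 minutes = 1 hour and 38 minutes
Adding 3 hours: 2 + 3 + 1 (carry) = 6
Final time: 6:38

Final answer: 6:38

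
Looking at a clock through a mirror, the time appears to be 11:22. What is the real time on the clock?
Reflection across the vertical (12-6) axis maps a hand at angle A degrees to (360 - A) degrees, which sends a reading of T minutes past 12:00 to (720 - T) minutes past 12:00.
Mirror reads 11:22 = 682 minutes past 12:00.
Actual time: (720 - 682) mod 720 = 38 minutes = 12:38.

Final answer: 12:38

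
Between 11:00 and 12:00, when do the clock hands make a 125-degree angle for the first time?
At t minutes past 11:00, the hour hand is at 30 x 11 + 0.5t degrees and the minute hand is at 6t degrees.
The smaller angle between them is 125 degrees when |30H - 5.5t| = 125 or |30H - 5.5t| = 235.
With H = 11, solve 30 x 11 - 5.5t = +/- target for each target:
  t = (30 x 11 - 125) / 5.5 = 37.27
  t = (30 x 11 + 125) / 5.5 = 82.73 (outside (0, 60))
  t = (30 x 11 - 235) / 5.5 = 17.27
  t = (30 x 11 + 235) / 5.5 = 102.73 (outside (0, 60))
Valid solutions in (0, 60): {17.27, 37.27} minutes.
The first occurrence is t = 17.27 minutes.
The hands form a 125-degree angle at 17.27 minutes past 11:00.

Final answer: 17.27 minutes past 11:00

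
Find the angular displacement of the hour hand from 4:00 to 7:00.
The hour hand moves 0.5 degrees per minute.
Time elapsed: 7:00 - 4:00 = 180 minutes
Angular displacement: 180 x 0.5 = 90 degrees

Final answer: 90 degrees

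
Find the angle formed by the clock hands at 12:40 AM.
Hour hand position: 0 x 30 + 40 x 0.5 = 20 degrees
Minute hand position: 40 x 6 = 240 degrees
Difference: |20 - 240| = 220 degrees
Since 220 > 180, the smaller angle is 360 - 220 = 140 degrees

Final answer: 140 degrees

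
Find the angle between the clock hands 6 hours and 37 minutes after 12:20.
First find the time 6 hours and 37 minutes after 12:20.
Total minutes: 12 x 60 + 20 + 6 x 60 + 37 = 1137.
1137 mod 720 = 417 minutes = 6:57.
Now compute the angle at 6:57:
Hour hand: 6 x 30 + 57 x 0.5 = 208.5 degrees
Minute hand: 57 x 6 = 342 degrees
Difference: |208.5 - 342| = 133.5 degrees
The angle is 133.5 degrees

Final answer: 133.5 degrees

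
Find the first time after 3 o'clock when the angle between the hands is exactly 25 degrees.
At t minutes past 3:00, the hour hand is at 30 x 3 + 0.5t degrees and the minute hand is at 6t degrees.
The smaller angle between them is 25 degrees when |30H - 5.5t| = 25 or |30H - 5.5t| = 335.
With H = 3, solve 30 x 3 - 5.5t = +/- target for each target:
  t = (30 x 3 - 25) / 5.5 = 11.82
  t = (30 x 3 + 25) / 5.5 = 20.91
  t = (30 x 3 - 335) / 5.5 = -44.55 (outside (0, 60))
  t = (30 x 3 + 335) / 5.5 = 77.27 (outside (0, 60))
Valid solutions in (0, 60): {11.82, 20.91} minutes.
The first occurrence is t = 11.82 minutes.
The hands form a 25-degree angle at 11.82 minutes past 3:00.

Final answer: 11.82 minutes past 3:00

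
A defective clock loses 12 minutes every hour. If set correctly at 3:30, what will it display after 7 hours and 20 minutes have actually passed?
For every 60 true minutes, the faulty clock advances 60 - 12 = 48 minutes.
True elapsed: 7 hours and 20 minutes = 440 minutes.
Faulty clock advances: 440 x 48/60 = 352 minutes (drift: 88 minutes behind).
Shown time: 3:30 + 352 minutes = 9:22.

Final answer: 9:22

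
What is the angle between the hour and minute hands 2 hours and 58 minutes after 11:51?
First find the time 2 hours and 58 minutes after 11:51.
Total minutes: 11 x 60 + 51 + 2 x 60 + 58 = 889.
889 mod 720 = 169 minutes = 2:49.
Now compute the angle at 2:49:
Hour hand: 2 x 30 + 49 x 0.5 = 84.5 degrees
Minute hand: 49 x 6 = 294 degrees
Difference: |84.5 - 294| = 209.5 degrees
Smaller angle: 360 - 209.5 = 150.5 degrees

Final answer: 150.5 degrees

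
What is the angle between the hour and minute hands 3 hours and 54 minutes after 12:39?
First find the time 3 hours and 54 minutes after 12:39.
Total minutes: 12 x 60 + 39 + 3 x 60 + 54 = 993.
993 mod 720 = 273 minutes = 4:33.
Now compute the angle at 4:33:
Hour hand: 4 x 30 + 33 x 0.5 = 136.5 degrees
Minute hand: 33 x 6 = 198 degrees
Difference: |136.5 - 198| = 61.5 degrees
The angle is 61.5 degrees

Final answer: 61.5 degrees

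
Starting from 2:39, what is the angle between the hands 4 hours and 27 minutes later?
First find the time 4 hours and 27 minutes after 2:39.
Total minutes: 2 x 60 + 39 + 4 x 60 + 27 = 426.
426 mod 720 = 426 minutes = 7:06.
Now compute the angle at 7:06:
Hour hand: 7 x 30 + 6 x 0.5 = 213 degrees
Minute hand: 6 x 6 = 36 degrees
Difference: |213 - 36| = 177 degrees
The angle is 177 degrees

Final answer: 177 degrees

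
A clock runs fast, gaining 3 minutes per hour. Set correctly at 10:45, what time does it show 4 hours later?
For every 60 true minutes, the faulty clock advances 60 + 3 = 63 minutes.
True elapsed: 4 hours = 240 minutes.
Faulty clock advances: 240 x 63/60 = 252 minutes (drift: 12 minutes ahead).
Shown time: 10:45 + 252 minutes = 2:57.

Final answer: 2:57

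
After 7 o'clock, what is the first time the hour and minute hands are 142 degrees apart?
At t minutes past 7:00, the hour hand is at 30 x 7 + 0.5t degrees and the minute hand is at 6t degrees.
The smaller angle between them is 142 degrees when |30H - 5.5t| = 142 or |30H - 5.5t| = 218.
With H = 7, solve 30 x 7 - 5.5t = +/- target for each target:
  t = (30 x 7 - 142) / 5.5 = 12.36
  t = (30 x 7 + 142) / 5.5 = 64 (outside (0, 60))
  t = (30 x 7 - 218) / 5.5 = -1.45 (outside (0, 60))
  t = (30 x 7 + 218) / 5.5 = 77.82 (outside (0, 60))
Valid solutions in (0, 60): {12.36} minutes.
The first occurrence is t = 12.36 minutes.
The hands form a 142-degree angle at 12.36 minutes past 7:00.

Final answer: 12.36 minutes past 7:00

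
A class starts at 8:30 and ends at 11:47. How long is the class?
From 8:30 to 11:47:
(11 x 60 + 47) - (8 x 60 + 30) = 707 - 510 = 197 minutes
= 3 hours and 17 minutes

Final answer: 3 hours and 17 minutes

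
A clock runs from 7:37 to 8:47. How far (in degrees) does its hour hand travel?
The hour hand moves 0.5 degrees per minute.
Time elapsed: 8:47 - 7:37 = 70 minutes
Angular displacement: 70 x 0.5 = 35 degrees

Final answer: 35 degrees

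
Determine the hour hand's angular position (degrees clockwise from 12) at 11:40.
The hour hand moves 30 degrees per hour and 0.5 degrees per minute.
At 11:40: (11) x 30 + 40 x 0.5 = 330 + 20 = 350 degrees

Final answer: 350 degrees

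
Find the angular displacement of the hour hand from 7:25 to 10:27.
The hour hand moves 0.5 degrees per minute.
Time elapsed: 10:27 - 7:25 = 182 minutes
Angular displacement: 182 x 0.5 = 91 degrees

Final answer: 91 degrees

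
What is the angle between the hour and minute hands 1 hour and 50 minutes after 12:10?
First find the time 1 hour and 50 minutes after 12:10.
Total minutes: 12 x 60 + 10 + 1 x 60 + 50 = 840.
840 mod 720 = 120 minutes = 2:00.
Now compute the angle at 2:00:
Hour hand: 2 x 30 + 0 x 0.5 = 60 degrees
Minute hand: 0 x 6 = 0 degrees
Difference: |60 - 0| = 60 degrees
The angle is 60 degrees

Final answer: 60 degrees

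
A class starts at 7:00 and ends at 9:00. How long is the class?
From 7:00 to 9:00:
(9 x 60 + 0) - (7 x 60 + 0) = 540 - 420 = 120 minutes
= 2 hours

Final answer: 2 hours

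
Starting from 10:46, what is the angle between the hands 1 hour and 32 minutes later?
First find the time 1 hour and 32 minutes after 10:46.
Total minutes: 10 x 60 + 46 + 1 x 60 + 32 = 738.
738 mod 720 = 18 minutes = 12:18.
Now compute the angle at 12:18:
Hour hand: 0 x 30 + 18 x 0.5 = 9 degrees
Minute hand: 18 x 6 = 108 degrees
Difference: |9 - 108| = 99 degrees
The angle is 99 degrees

Final answer: 99 degrees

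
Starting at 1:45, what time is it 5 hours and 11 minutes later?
Starting time: 1:45
Adding 11 minutes to 45 minutes: 45 + 11 = 56 minutes
Adding 5 hours: 1 + 5 = 6
Final time: 6:56

Final answer: 6:56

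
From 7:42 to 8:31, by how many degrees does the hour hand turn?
The hour hand moves 0.5 degrees per minute.
Time elapsed: 8:31 - 7:42 = 49 minutes
Angular displacement: 49 x 0.5 = 24.5 degrees

Final answer: 24.5 degrees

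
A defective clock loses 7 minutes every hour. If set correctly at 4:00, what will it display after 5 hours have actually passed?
For every 60 true minutes, the faulty clock advances 60 - 7 = 53 minutes.
True elapsed: 5 hours = 300 minutes.
Faulty clock advances: 300 x 53/60 = 265 minutes (drift: 35 minutes behind).
Shown time: 4:00 + 265 minutes = 8:25.

Final answer: 8:25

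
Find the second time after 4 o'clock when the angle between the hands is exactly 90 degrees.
At t minutes past 4:00, the hour hand is at 30 x 4 + 0.5t degrees and the minute hand is at 6t degrees.
The smaller angle between them is 90 degrees when |30H - 5.5t| = 90 or |30H - 5.5t| = 270.
With H = 4, solve 30 x 4 - 5.5t = +/- target for each target:
  t = (30 x 4 - 90) / 5.5 = 5.45
  t = (30 x 4 + 90) / 5.5 = 38.18
  t = (30 x 4 - 270) / 5.5 = -27.27 (outside (0, 60))
  t = (30 x 4 + 270) / 5.5 = 70.91 (outside (0, 60))
Valid solutions in (0, 60): {5.45, 38.18} minutes.
The second occurrence is t = 38.18 minutes.
The hands form a 90-degree angle at 38.18 minutes past 4:00.

Final answer: 38.18 minutes past 4:00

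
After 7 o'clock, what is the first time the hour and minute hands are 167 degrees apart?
At t minutes past 7:00, the hour hand is at 30 x 7 + 0.5t degrees and the minute hand is at 6t degrees.
The smaller angle between them is 167 degrees when |30H - 5.5t| = 167 or |30H - 5.5t| = 193.
With H = 7, solve 30 x 7 - 5.5t = +/- target for each target:
  t = (30 x 7 - 167) / 5.5 = 7.82
  t = (30 x 7 + 167) / 5.5 = 68.55 (outside (0, 60))
  t = (30 x 7 - 193) / 5.5 = 3.09
  t = (30 x 7 + 193) / 5.5 = 73.27 (outside (0, 60))
Valid solutions in (0, 60): {3.09, 7.82} minutes.
The first occurrence is t = 3.09 minutes.
The hands form a 167-degree angle at 3.09 minutes past 7:00.

Final answer: 3.09 minutes past 7:00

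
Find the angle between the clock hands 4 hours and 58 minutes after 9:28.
First find the time 4 hours and 58 minutes after 9:28.
Total minutes: 9 x 60 + 28 + 4 x 60 + 58 = 866.
866 mod 720 = 146 minutes = 2:26.
Now compute the angle at 2:26:
Hour hand: 2 x 30 + 26 x 0.5 = 73 degrees
Minute hand: 26 x 6 = 156 degrees
Difference: |73 - 156| = 83 degrees
The angle is 83 degrees

Final answer: 83 degrees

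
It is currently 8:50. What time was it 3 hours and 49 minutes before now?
Starting time: 8:50 = 530 total minutes past 12:00
Subtracting: 3 hours and 49 minutes = 229 minutes
530 - 229 = 301 minutes
= 5 hours and 1 minute past 12:00 = 5:01

Final answer: 5:01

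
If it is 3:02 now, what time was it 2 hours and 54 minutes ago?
Starting time: 3:02 = 182 total minutes past 12:00
Subtracting: 2 hours and 54 minutes = 174 minutes
182 - 174 = 8 minutes
= 8 minutes past 12:00 = 12:08

Final answer: 12:08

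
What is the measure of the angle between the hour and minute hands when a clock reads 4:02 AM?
Hour hand position: 4 x 30 + 2 x 0.5 = 121 degrees
Minute hand position: 2 x 6 = 12 degrees
Difference: |121 - 12| = 109 degrees
The angle between the hands is 109 degrees

Final answer: 109 degrees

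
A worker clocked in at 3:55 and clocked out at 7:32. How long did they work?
From 3:55 to 7:32:
(7 x 60 + 32) - (3 x 60 + 55) = 452 - 235 = 217 minutes
= 3 hours and 37 minutes

Final answer: 3 hours and 37 minutes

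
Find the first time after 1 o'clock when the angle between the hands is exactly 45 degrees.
At t minutes past 1:00, the hour hand is at 30 x 1 + 0.5t degrees and the minute hand is at 6t degrees.
The smaller angle between them is 45 degrees when |30H - 5.5t| = 45 or |30H - 5.5t| = 315.
With H = 1, solve 30 x 1 - 5.5t = +/- target for each target:
  t = (30 x 1 - 45) / 5.5 = -2.73 (outside (0, 60))
  t = (30 x 1 + 45) / 5.5 = 13.64
  t = (30 x 1 - 315) / 5.5 = -51.82 (outside (0, 60))
  t = (30 x 1 + 315) / 5.5 = 62.73 (outside (0, 60))
Valid solutions in (0, 60): {13.64} minutes.
The first occurrence is t = 13.64 minutes.
The hands form a 45-degree angle at 13.64 minutes past 1:00.

Final answer: 13.64 minutes past 1:00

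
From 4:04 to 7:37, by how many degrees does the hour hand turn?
The hour hand moves 0.5 degrees per minute.
Time elapsed: 7:37 - 4:04 = 213 minutes
Angular displacement: 213 x 0.5 = 106.5 degrees

Final answer: 106.5 degrees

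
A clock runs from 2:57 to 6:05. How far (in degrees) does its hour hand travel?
The hour hand moves 0.5 degrees per minute.
Time elapsed: 6:05 - 2:57 = 188 minutes
Angular displacement: 188 x 0.5 = 94 degrees

Final answer: 94 degrees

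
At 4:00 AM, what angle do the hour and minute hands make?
Hour hand position: 4 x 30 + 0 x 0.5 = 120 degrees
Minute hand position: 0 x 6 = 0 degrees
Difference: |120 - 0| = 120 degrees
The angle between the hands is 120 degrees

Final answer: 120 degrees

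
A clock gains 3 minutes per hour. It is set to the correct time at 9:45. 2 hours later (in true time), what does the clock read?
For every 60 true minutes, the faulty clock advances 60 + 3 = 63 minutes.
True elapsed: 2 hours = 120 minutes.
Faulty clock advances: 120 x 63/60 = 126 minutes (drift: 6 minutes ahead).
Shown time: 9:45 + 126 minutes = 11:51.

Final answer: 11:51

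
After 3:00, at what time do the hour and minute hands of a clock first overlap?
The minute hand gains 5.5 degrees per minute on the hour hand.
At 3:00, the hour hand is at 90 degrees and the minute hand is at 0 degrees.
The gap is 90 degrees. Time to close: 90/5.5 = 60 x 3/11 = 16.36 minutes.
The hands overlap at 16.36 minutes past 3:00.

Final answer: 16.36 minutes past 3:00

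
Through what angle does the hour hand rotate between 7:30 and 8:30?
The hour hand moves 0.5 degrees per minute.
Time elapsed: 8:30 - 7:30 = 60 minutes
Angular displacement: 60 x 0.5 = 30 degrees

Final answer: 30 degrees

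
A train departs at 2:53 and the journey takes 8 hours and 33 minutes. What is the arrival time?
Starting time: 2:53
Adding 33 minutes to 53 minutes: 53 + 33 = 86 minutes = 1 hour and 26 minutes
Adding 8 hours: 2 + 8 + 1 (carry) = 11
Final time: 11:26

Final answer: 11:26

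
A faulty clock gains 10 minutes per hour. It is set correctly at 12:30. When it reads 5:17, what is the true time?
For every 60 true minutes, the faulty clock advances 70 minutes, so 1 faulty-clock minute corresponds to 60/70 true minutes.
From 12:30 to 5:17 on the faulty dial is 287 minutes.
True elapsed: 287 x 60/70 = 246 minutes = 4 hours and 6 minutes.
True time: 12:30 + 4 hours and 6 minutes = 4:36.

Final answer: 4:36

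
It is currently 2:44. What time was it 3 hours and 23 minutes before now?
Starting time: 2:44 = 164 total minutes past 12:00
Subtracting: 3 hours and 23 minutes = 203 minutes
164 - 203 = -39 (negative, add 12 hours = 720) = 681 minutes
= 11 hours and 21 minutes past 12:00 = 11:21

Final answer: 11:21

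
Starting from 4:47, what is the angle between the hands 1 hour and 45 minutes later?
First find the time 1 hour and 45 minutes after 4:47.
Total minutes: 4 x 60 + 47 + 1 x 60 + 45 = 392.
392 mod 720 = 392 minutes = 6:32.
Now compute the angle at 6:32:
Hour hand: 6 x 30 + 32 x 0.5 = 196 degrees
Minute hand: 32 x 6 = 192 degrees
Difference: |196 - 192| = 4 degrees
The angle is 4 degrees

Final answer: 4 degrees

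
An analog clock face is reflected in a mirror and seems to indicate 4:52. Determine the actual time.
Reflection across the vertical (12-6) axis maps a hand at angle A degrees to (360 - A) degrees, which sends a reading of T minutes past 12:00 to (720 - T) minutes past 12:00.
Mirror reads 4:52 = 292 minutes past 12:00.
Actual time: (720 - 292) mod 720 = 428 minutes = 7:08.

Final answer: 7:08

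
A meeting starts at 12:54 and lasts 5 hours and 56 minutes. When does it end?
Starting time: 12:54
Adding 56 minutes to 54 minutes: 54 + 56 = 110 minutes = 1 hour and 50 minutes
Adding 5 hours: 12 + 5 + 1 (carry) = 18 - 12 = 6
Final time: 6:50

Final answer: 6:50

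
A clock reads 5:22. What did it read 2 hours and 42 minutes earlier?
Starting time: 5:22 = 322 total minutes past 12:00
Subtracting: 2 hours and 42 minutes = 162 minutes
322 - 162 = 160 minutes
= 2 hours and 40 minutes past 12:00 = 2:40

Final answer: 2:40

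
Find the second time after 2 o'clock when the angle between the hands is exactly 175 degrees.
At t minutes past 2:00, the hour hand is at 30 x 2 + 0.5t degrees and the minute hand is at 6t degrees.
The smaller angle between them is 175 degrees when |30H - 5.5t| = 175 or |30H - 5.5t| = 185.
With H = 2, solve 30 x 2 - 5.5t = +/- target for each target:
  t = (30 x 2 - 175) / 5.5 = -20.91 (outside (0, 60))
  t = (30 x 2 + 175) / 5.5 = 42.73
  t = (30 x 2 - 185) / 5.5 = -22.73 (outside (0, 60))
  t = (30 x 2 + 185) / 5.5 = 44.55
Valid solutions in (0, 60): {42.73, 44.55} minutes.
The second occurrence is t = 44.55 minutes.
The hands form a 175-degree angle at 44.55 minutes past 2:00.

Final answer: 44.55 minutes past 2:00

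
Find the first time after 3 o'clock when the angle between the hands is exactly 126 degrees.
At t minutes past 3:00, the hour hand is at 30 x 3 + 0.5t degrees and the minute hand is at 6t degrees.
The smaller angle between them is 126 degrees when |30H - 5.5t| = 126 or |30H - 5.5t| = 234.
With H = 3, solve 30 x 3 - 5.5t = +/- target for each target:
  t = (30 x 3 - 126) / 5.5 = -6.55 (outside (0, 60))
  t = (30 x 3 + 126) / 5.5 = 39.27
  t = (30 x 3 - 234) / 5.5 = -26.18 (outside (0, 60))
  t = (30 x 3 + 234) / 5.5 = 58.91
Valid solutions in (0, 60): {39.27, 58.91} minutes.
The first occurrence is t = 39.27 minutes.
The hands form a 126-degree angle at 39.27 minutes past 3:00.

Final answer: 39.27 minutes past 3:00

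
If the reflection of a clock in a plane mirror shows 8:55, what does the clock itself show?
Reflection across the vertical (12-6) axis maps a hand at angle A degrees to (360 - A) degrees, which sends a reading of T minutes past 12:00 to (720 - T) minutes past 12:00.
Mirror reads 8:55 = 535 minutes past 12:00.
Actual time: (720 - 535) mod 720 = 185 minutes = 3:05.

Final answer: 3:05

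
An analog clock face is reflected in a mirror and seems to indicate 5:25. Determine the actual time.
Reflection across the vertical (12-6) axis maps a hand at angle A degrees to (360 - A) degrees, which sends a reading of T minutes past 12:00 to (720 - T) minutes past 12:00.
Mirror reads 5:25 = 325 minutes past 12:00.
Actual time: (720 - 325) mod 720 = 395 minutes = 6:35.

Final answer: 6:35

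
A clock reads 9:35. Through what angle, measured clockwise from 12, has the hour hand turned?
The hour hand moves 30 degrees per hour and 0.5 degrees per minute.
At 9:35: (9) x 30 + 35 x 0.5 = 270 + 17.5 = 287.5 degrees

Final answer: 287.5 degrees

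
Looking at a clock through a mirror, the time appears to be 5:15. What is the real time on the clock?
Reflection across the vertical (12-6) axis maps a hand at angle A degrees to (360 - A) degrees, which sends a reading of T minutes past 12:00 to (720 - T) minutes past 12:00.
Mirror reads 5:15 = 315 minutes past 12:00.
Actual time: (720 - 315) mod 720 = 405 minutes = 6:45.

Final answer: 6:45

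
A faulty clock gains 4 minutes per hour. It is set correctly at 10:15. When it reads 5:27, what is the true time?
For every 60 true minutes, the faulty clock advances 64 minutes, so 1 faulty-clock minute corresponds to 60/64 true minutes.
From 10:15 to 5:27 on the faulty dial is 432 minutes.
True elapsed: 432 x 60/64 = 405 minutes = 6 hours and 45 minutes.
True time: 10:15 + 6 hours and 45 minutes = 5:00.

Final answer: 5:00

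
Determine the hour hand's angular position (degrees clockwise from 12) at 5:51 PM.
The hour hand moves 30 degrees per hour and 0.5 degrees per minute.
At 5:51: (5) x 30 + 51 x 0.5 = 150 + 25.5 = 175.5 degrees

Final answer: 175.5 degrees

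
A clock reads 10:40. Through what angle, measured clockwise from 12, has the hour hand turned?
The hour hand moves 30 degrees per hour and 0.5 degrees per minute.
At 10:40: (10) x 30 + 40 x 0.5 = 300 + 20 = 320 degrees

Final answer: 320 degrees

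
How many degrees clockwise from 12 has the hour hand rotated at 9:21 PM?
The hour hand moves 30 degrees per hour and 0.5 degrees per minute.
At 9:21: (9) x 30 + 21 x 0.5 = 270 + 10.5 = 280.5 degrees

Final answer: 280.5 degrees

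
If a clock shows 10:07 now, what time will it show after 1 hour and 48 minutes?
Starting time: 10:07
Adding 48 minutes to 7 minutes: 7 + 48 = 55 minutes
Adding 1 hour: 10 + 1 = 11
Final time: 11:55

Final answer: 11:55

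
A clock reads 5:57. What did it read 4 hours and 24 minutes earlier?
Starting time: 5:57 = 357 total minutes past 12:00
Subtracting: 4 hours and 24 minutes = 264 minutes
357 - 264 = 93 minutes
= 1 hour and 33 minutes past 12:00 = 1:33

Final answer: 1:33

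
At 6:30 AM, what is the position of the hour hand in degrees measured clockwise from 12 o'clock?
The hour hand moves 30 degrees per hour and 0.5 degrees per minute.
At 6:30: (6) x 30 + 30 x 0.5 = 180 + 15 = 195 degrees

Final answer: 195 degrees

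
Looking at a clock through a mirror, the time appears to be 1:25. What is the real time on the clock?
Reflection across the vertical (12-6) axis maps a hand at angle A degrees to (360 - A) degrees, which sends a reading of T minutes past 12:00 to (720 - T) minutes past 12:00.
Mirror reads 1:25 = 85 minutes past 12:00.
Actual time: (720 - 85) mod 720 = 635 minutes = 10:35.

Final answer: 10:35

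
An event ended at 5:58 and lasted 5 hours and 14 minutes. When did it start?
Starting time: 5:58 = 358 total minutes past 12:00
Subtracting: 5 hours and 14 minutes = 314 minutes
358 - 314 = 44 minutes
= 44 minutes past 12:00 = 12:44

Final answer: 12:44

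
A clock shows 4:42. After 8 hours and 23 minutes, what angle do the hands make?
First find the time 8 hours and 23 minutes after 4:42.
Total minutes: 4 x 60 + 42 + 8 x 60 + 23 = 785.
785 mod 720 = 65 minutes = 1:05.
Now compute the angle at 1:05:
Hour hand: 1 x 30 + 5 x 0.5 = 32.5 degrees
Minute hand: 5 x 6 = 30 degrees
Difference: |32.5 - 30| = 2.5 degrees
The angle is 2.5 degrees

Final answer: 2.5 degrees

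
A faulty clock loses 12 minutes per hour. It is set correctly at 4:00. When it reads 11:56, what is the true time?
For every 60 true minutes, the faulty clock advances 48 minutes, so 1 faulty-clock minute corresponds to 60/48 true minutes.
From 4:00 to 11:56 on the faulty dial is 476 minutes.
True elapsed: 476 x 60/48 = 595 minutes = 9 hours and 55 minutes.
True time: 4:00 + 9 hours and 55 minutes = 1:55.

Final answer: 1:55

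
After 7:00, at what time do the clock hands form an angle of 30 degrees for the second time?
At t minutes past 7:00, the hour hand is at 30 x 7 + 0.5t degrees and the minute hand is at 6t degrees.
The smaller angle between them is 30 degrees when |30H - 5.5t| = 30 or |30H - 5.5t| = 330.
With H = 7, solve 30 x 7 - 5.5t = +/- target for each target:
  t = (30 x 7 - 30) / 5.5 = 32.73
  t = (30 x 7 + 30) / 5.5 = 43.64
  t = (30 x 7 - 330) / 5.5 = -21.82 (outside (0, 60))
  t = (30 x 7 + 330) / 5.5 = 98.18 (outside (0, 60))
Valid solutions in (0, 60): {32.73, 43.64} minutes.
The second occurrence is t = 43.64 minutes.
The hands form a 30-degree angle at 43.64 minutes past 7:00.

Final answer: 43.64 minutes past 7:00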